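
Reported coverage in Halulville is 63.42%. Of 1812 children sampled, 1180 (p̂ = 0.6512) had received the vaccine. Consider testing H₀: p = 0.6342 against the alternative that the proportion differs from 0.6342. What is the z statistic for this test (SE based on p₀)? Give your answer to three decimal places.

p̂ = 1180/1812 = 0.651214.
Standard error under H₀: √(0.6342×0.3658/1812) = 0.011315.
z = (0.651214 − 0.6342)/0.011315 = 0.017014/0.011315 = 1.504.

z = 1.504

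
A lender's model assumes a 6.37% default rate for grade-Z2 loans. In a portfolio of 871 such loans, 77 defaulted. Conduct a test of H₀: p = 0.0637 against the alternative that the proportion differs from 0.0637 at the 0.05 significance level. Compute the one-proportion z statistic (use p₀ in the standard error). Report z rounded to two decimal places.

p̂ = 77/871 ≈ 0.088404.
Standard error under H₀: √(0.0637×0.9363/871) = 0.008275.
z = (0.088404 − 0.0637)/0.008275 = 0.024704/0.008275 = 2.99.
Two-sided p-value ≈ 2·Φ(−2.985) = 0.0028, so at α = 0.05 we reject H₀.

z = 2.99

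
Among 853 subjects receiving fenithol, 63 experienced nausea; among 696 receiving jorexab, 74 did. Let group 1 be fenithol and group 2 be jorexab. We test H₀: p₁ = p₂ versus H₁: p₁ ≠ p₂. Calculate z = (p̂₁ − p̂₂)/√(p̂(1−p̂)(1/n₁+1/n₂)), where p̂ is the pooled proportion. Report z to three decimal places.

z = -2.238

p̂₁ = 63/853 ≈ 0.0738570, p̂₂ = 74/696 ≈ 0.1063218.
Pooled p̂ = (63+74)/(853+696) = 137/1549 = 0.0884442.
SE = √(0.0806218 × 0.00260911) = 0.0145035.
z = (0.0738570 − 0.1063218)/0.0145035 = -0.0324648/0.0145035 = -2.238.
Two-sided p-value ≈ 2·Φ(−2.238) = 0.0252.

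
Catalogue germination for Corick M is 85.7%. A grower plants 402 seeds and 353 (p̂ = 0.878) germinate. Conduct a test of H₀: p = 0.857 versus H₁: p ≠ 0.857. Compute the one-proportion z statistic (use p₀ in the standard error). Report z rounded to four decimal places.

z = 1.2090

p̂ = 353/402 ≈ 0.878109.
SE = √(p₀(1−p₀)/n) = √(0.12255/402) = 0.017460.
z = (0.878109 − 0.857)/0.017460 = 0.021109/0.017460 = 1.2090.
Two-sided p-value ≈ 2·Φ(−1.209) = 0.2267.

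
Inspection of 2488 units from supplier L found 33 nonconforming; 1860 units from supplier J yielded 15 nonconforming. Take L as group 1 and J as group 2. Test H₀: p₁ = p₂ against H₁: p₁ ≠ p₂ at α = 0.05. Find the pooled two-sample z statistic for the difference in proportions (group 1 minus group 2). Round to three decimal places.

p̂₁ = 33/2488 ≈ 0.013264, p̂₂ = 15/1860 ≈ 0.008065.
Pooled p̂ = (33+15)/(2488+1860) = 48/4348 = 0.011040.
SE = √(p̂(1−p̂)(1/n₁+1/n₂)) = √(0.011040·0.988960·0.000939564) = √(1.02579e-05) = 0.003203.
z = (0.013264 − 0.008065)/0.003203 = 0.005199/0.003203 = 1.623.
p-value = 2·P(Z > 1.623) ≈ 0.1045. With α = 0.05, fail to reject H₀.

z = 1.623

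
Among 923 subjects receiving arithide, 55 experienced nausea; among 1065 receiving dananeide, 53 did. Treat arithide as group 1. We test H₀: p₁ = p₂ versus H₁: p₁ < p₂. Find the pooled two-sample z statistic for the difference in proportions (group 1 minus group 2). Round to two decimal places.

p̂₁ = 55/923 ≈ 0.0596, p̂₂ = 53/1065 ≈ 0.0498.
Pooled p̂ = (55+53)/(923+1065) = 108/1988 = 0.0543.
SE = √(0.0513746 × 0.00202239) = 0.0102.
z = (0.0596 − 0.0498)/0.0102 = 0.0098/0.0102 = 0.96.

z = 0.96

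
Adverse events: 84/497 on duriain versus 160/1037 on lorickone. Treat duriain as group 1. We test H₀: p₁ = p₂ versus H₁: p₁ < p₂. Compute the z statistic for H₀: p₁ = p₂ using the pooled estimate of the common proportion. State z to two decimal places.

p̂₁ = 84/497 ≈ 0.16901, p̂₂ = 160/1037 ≈ 0.15429.
Pooled p̂ = (84+160)/(497+1037) = 244/1534 = 0.15906.
SE = √(0.133761 × 0.00297639) = 0.01995.
z = (0.16901 − 0.15429)/0.01995 = 0.01472/0.01995 = 0.74.

z = 0.74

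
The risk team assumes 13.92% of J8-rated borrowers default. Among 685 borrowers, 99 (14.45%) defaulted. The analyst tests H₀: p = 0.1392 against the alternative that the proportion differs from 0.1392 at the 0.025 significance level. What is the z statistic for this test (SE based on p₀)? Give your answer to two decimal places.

z = 0.40

p̂ = 99/685 ≈ 0.1445.
Under H₀, SE = √(0.1392·0.8608/685) = √(0.000174925) = 0.0132.
z = (0.1445 − 0.1392)/0.0132 = 0.0053/0.0132 = 0.40.
Two-sided p-value ≈ 2·Φ(−0.403) = 0.6872, so at α = 0.025 we fail to reject H₀.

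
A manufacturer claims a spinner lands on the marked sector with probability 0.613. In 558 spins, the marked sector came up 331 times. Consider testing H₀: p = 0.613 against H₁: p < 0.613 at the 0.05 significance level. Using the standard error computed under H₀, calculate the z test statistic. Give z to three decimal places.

z = -0.961

p̂ = 331/558 = 0.59319.
Standard error under H₀: √(0.613×0.387/558) = 0.02062.
z = (0.59319 − 0.613)/0.02062 = -0.01981/0.02062 = -0.961.
p-value = P(Z < -0.961) ≈ 0.1683. With α = 0.05, fail to reject H₀.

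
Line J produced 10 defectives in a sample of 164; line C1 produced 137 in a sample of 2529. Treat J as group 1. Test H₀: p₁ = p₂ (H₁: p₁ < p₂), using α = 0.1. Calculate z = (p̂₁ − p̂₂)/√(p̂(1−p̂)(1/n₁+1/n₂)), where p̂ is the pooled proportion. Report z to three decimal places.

p̂₁ = 10/164 ≈ 0.06098, p̂₂ = 137/2529 ≈ 0.05417.
Pooled p̂ = (10+137)/(164+2529) = 147/2693 = 0.05459.
SE = √(p̂(1−p̂)(1/n₁+1/n₂)) = √(0.05459·0.94541·0.00649297) = √(0.000335079) = 0.01831.
z = (0.06098 − 0.05417)/0.01831 = 0.00681/0.01831 = 0.372.
p-value = P(Z < 0.372) ≈ 0.6449. With α = 0.1, fail to reject H₀.

z = 0.372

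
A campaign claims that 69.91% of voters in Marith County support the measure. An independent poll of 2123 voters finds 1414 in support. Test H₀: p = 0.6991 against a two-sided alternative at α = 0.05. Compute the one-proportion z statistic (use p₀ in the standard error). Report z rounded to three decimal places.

z = -3.321

p̂ = 1414/2123 ≈ 0.666039.
Standard error under H₀: √(0.6991×0.3009/2123) = 0.009954.
z = (0.666039 − 0.6991)/0.009954 = -0.033061/0.009954 = -3.321.
Two-sided p-value ≈ 2·Φ(−3.321) = 0.0009, so at α = 0.05 we reject H₀.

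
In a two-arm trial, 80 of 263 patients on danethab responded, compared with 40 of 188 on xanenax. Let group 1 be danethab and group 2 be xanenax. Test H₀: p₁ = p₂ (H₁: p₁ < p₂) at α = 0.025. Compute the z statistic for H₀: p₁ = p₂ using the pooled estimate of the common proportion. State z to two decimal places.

p̂₁ = 80/263 ≈ 0.3042, p̂₂ = 40/188 ≈ 0.2128.
Pooled p̂ = (80+40)/(263+188) = 120/451 = 0.2661.
SE = √(0.195279 × 0.00912143) = 0.0422.
z = (0.3042 − 0.2128)/0.0422 = 0.0914/0.0422 = 2.17.
p-value = P(Z < 2.166) ≈ 0.9848, so at α = 0.025 we fail to reject H₀.

z = 2.17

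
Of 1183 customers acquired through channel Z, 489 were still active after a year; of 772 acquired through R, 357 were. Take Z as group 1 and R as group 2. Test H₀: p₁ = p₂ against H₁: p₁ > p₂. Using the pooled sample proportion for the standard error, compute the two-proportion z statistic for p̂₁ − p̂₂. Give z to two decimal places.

p̂₁ = 489/1183 ≈ 0.4134, p̂₂ = 357/772 ≈ 0.4624.
Pooled p̂ = (489+357)/(1183+772) = 846/1955 = 0.4327.
SE = √(0.245476 × 0.00214065) = 0.0229.
z = (0.4134 − 0.4624)/0.0229 = -0.0490/0.0229 = -2.14.

z = -2.14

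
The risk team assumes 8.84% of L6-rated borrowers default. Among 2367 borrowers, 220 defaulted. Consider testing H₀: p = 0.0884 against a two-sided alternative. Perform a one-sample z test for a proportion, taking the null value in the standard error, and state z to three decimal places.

z = 0.779

p̂ = 220/2367 = 0.09294.
Under H₀, SE = √(0.0884·0.9116/2367) = √(3.40454e-05) = 0.00583.
z = (0.09294 − 0.0884)/0.00583 = 0.00454/0.00583 = 0.779.
Two-sided p-value ≈ 2·Φ(−0.779) = 0.4360.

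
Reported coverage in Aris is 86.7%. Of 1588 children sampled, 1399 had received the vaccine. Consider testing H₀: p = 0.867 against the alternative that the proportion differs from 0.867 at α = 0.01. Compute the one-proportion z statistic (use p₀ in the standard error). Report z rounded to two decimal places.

z = 1.64

p̂ = 1399/1588 = 0.88098.
Standard error under H₀: √(0.867×0.133/1588) = 0.00852.
z = (0.88098 − 0.867)/0.00852 = 0.01398/0.00852 = 1.64.
Two-sided p-value ≈ 2·Φ(−1.641) = 0.1008, so at α = 0.01 we fail to reject H₀.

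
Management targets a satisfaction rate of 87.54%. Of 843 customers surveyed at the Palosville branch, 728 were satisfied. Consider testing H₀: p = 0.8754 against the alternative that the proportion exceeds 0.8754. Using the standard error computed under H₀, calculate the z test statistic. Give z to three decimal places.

z = -1.039

p̂ = 728/843 = 0.863582.
SE = √(p₀(1−p₀)/n) = √(0.10907/843) = 0.011375.
z = (0.863582 − 0.8754)/0.011375 = -0.011818/0.011375 = -1.039.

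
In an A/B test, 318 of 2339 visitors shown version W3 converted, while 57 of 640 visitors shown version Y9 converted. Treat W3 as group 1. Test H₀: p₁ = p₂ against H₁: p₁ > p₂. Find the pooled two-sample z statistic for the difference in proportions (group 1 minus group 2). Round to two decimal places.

z = 3.17

p̂₁ = 318/2339 = 0.1360, p̂₂ = 57/640 = 0.0891.
Pooled p̂ = (318+57)/(2339+640) = 375/2979 = 0.1259.
SE = √(0.110035 × 0.00199003) = 0.0148.
z = (0.1360 − 0.0891)/0.0148 = 0.0469/0.0148 = 3.17.
p-value = P(Z > 3.169) ≈ 0.0008.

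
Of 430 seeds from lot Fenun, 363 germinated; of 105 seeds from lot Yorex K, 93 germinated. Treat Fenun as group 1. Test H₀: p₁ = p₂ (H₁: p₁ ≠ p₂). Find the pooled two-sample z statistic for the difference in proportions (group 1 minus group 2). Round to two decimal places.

z = -1.08

p̂₁ = 363/430 = 0.8442, p̂₂ = 93/105 = 0.8857.
Pooled p̂ = (363+93)/(430+105) = 456/535 = 0.8523.
SE = √(0.125859 × 0.0118494) = 0.0386.
z = (0.8442 − 0.8857)/0.0386 = -0.0415/0.0386 = -1.08.
Two-sided p-value ≈ 2·Φ(−1.075) = 0.2822.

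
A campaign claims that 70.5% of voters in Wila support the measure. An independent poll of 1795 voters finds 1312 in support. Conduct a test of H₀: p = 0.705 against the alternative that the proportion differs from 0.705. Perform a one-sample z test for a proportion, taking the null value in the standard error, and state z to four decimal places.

p̂ = 1312/1795 ≈ 0.7309192.
SE = √(p₀(1−p₀)/n) = √(0.20798/1795) = 0.0107640.
z = (0.7309192 − 0.705)/0.0107640 = 0.0259192/0.0107640 = 2.4080.

z = 2.4080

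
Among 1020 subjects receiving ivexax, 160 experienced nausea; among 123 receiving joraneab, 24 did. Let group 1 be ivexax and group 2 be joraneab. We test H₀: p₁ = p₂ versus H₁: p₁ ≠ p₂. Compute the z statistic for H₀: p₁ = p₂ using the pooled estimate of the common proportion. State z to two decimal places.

z = -1.09

p̂₁ = 160/1020 ≈ 0.1569, p̂₂ = 24/123 ≈ 0.1951.
Pooled p̂ = (160+24)/(1020+123) = 184/1143 = 0.1610.
SE = √(p̂(1−p̂)(1/n₁+1/n₂)) = √(0.1610·0.8390·0.00911047) = √(0.00123051) = 0.0351.
z = (0.1569 − 0.1951)/0.0351 = -0.0382/0.0351 = -1.09.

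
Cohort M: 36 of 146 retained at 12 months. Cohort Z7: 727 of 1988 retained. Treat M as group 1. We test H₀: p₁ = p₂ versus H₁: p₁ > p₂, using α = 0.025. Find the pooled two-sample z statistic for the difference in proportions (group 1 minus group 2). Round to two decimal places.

p̂₁ = 36/146 ≈ 0.2466, p̂₂ = 727/1988 ≈ 0.3657.
Pooled p̂ = (36+727)/(146+1988) = 763/2134 = 0.3575.
SE = √(0.229706 × 0.00735233) = 0.0411.
z = (0.2466 − 0.3657)/0.0411 = -0.1191/0.0411 = -2.90.
p-value = P(Z > -2.899) ≈ 0.9981; since p > α = 0.025, fail to reject H₀.

z = -2.90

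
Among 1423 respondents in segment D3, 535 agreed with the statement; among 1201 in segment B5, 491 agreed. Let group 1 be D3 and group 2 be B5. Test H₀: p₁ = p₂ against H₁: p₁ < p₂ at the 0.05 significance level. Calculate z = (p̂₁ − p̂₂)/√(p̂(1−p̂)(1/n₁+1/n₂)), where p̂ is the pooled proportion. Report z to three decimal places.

p̂₁ = 535/1423 ≈ 0.37597, p̂₂ = 491/1201 ≈ 0.40883.
Pooled p̂ = (535+491)/(1423+1201) = 1026/2624 = 0.39101.
SE = √(p̂(1−p̂)(1/n₁+1/n₂)) = √(0.39101·0.60899·0.00153538) = √(0.000365605) = 0.01912.
z = (0.37597 − 0.40883)/0.01912 = -0.03286/0.01912 = -1.719.
p-value = P(Z < -1.719) ≈ 0.0428; since p < α = 0.05, reject H₀.

z = -1.719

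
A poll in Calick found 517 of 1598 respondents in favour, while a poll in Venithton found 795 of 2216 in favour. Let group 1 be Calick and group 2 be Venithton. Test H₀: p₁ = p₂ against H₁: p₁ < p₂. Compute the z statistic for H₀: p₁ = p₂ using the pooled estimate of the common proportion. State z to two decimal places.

p̂₁ = 517/1598 = 0.3235, p̂₂ = 795/2216 = 0.3588.
Pooled p̂ = (517+795)/(1598+2216) = 1312/3814 = 0.3440.
SE = √(0.225663 × 0.00107705) = 0.0156.
z = (0.3235 − 0.3588)/0.0156 = -0.0353/0.0156 = -2.26.
p-value = P(Z < -2.259) ≈ 0.0119.

z = -2.26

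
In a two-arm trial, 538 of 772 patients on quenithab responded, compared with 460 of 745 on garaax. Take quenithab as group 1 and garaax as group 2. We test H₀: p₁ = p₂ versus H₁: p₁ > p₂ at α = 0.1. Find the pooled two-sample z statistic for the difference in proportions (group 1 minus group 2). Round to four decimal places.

p̂₁ = 538/772 ≈ 0.696891, p̂₂ = 460/745 ≈ 0.617450.
Pooled p̂ = (538+460)/(772+745) = 998/1517 = 0.657877.
SE = √(0.225075 × 0.00263762) = 0.024365.
z = (0.696891 − 0.617450)/0.024365 = 0.079441/0.024365 = 3.2605.
p-value = P(Z > 3.260) ≈ 0.0006; since p < α = 0.1, reject H₀.

z = 3.2605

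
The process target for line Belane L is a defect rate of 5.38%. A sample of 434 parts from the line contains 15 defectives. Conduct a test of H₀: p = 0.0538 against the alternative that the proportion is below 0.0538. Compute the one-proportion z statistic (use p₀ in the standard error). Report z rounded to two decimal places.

p̂ = 15/434 ≈ 0.0346.
Under H₀, SE = √(0.0538·0.9462/434) = √(0.000117294) = 0.0108.
z = (0.0346 − 0.0538)/0.0108 = -0.0192/0.0108 = -1.78.
p-value = P(Z < -1.776) ≈ 0.0378.

z = -1.78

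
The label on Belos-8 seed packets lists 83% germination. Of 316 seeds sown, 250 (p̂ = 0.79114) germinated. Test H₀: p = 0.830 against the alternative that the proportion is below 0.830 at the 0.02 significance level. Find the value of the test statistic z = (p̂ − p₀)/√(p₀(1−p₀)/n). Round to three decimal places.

z = -1.839

p̂ = 250/316 = 0.79114.
Under H₀, SE = √(0.83·0.17/316) = √(0.000446519) = 0.02113.
z = (0.79114 − 0.83)/0.02113 = -0.03886/0.02113 = -1.839.
p-value = P(Z < -1.839) ≈ 0.0330. With α = 0.02, fail to reject H₀.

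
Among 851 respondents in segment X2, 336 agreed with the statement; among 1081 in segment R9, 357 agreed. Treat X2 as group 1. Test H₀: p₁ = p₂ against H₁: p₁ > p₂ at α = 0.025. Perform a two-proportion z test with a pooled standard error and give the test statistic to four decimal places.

z = 2.9382

p̂₁ = 336/851 = 0.3948296, p̂₂ = 357/1081 = 0.3302498.
Pooled p̂ = (336+357)/(851+1081) = 693/1932 = 0.3586957.
SE = √(0.230033 × 0.00210016) = 0.0219797.
z = (0.3948296 − 0.3302498)/0.0219797 = 0.0645798/0.0219797 = 2.9382.
p-value = P(Z > 2.938) ≈ 0.0017, so at α = 0.025 we reject H₀.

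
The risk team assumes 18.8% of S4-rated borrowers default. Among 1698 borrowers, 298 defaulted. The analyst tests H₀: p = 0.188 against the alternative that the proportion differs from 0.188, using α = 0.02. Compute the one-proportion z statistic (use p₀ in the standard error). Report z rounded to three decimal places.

p̂ = 298/1698 ≈ 0.175501.
Under H₀, SE = √(0.188·0.812/1698) = √(8.99034e-05) = 0.009482.
z = (0.175501 − 0.188)/0.009482 = -0.012499/0.009482 = -1.318.
Two-sided p-value ≈ 2·Φ(−1.318) = 0.1874, so at α = 0.02 we fail to reject H₀.

z = -1.318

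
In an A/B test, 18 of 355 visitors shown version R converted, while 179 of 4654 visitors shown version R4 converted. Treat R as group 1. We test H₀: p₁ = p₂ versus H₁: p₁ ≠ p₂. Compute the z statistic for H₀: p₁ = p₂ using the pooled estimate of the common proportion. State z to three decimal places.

z = 1.144

p̂₁ = 18/355 ≈ 0.05070, p̂₂ = 179/4654 ≈ 0.03846.
Pooled p̂ = (18+179)/(355+4654) = 197/5009 = 0.03933.
SE = √(p̂(1−p̂)(1/n₁+1/n₂)) = √(0.03933·0.96067·0.00303177) = √(0.000114548) = 0.01070.
z = (0.05070 − 0.03846)/0.01070 = 0.01224/0.01070 = 1.144.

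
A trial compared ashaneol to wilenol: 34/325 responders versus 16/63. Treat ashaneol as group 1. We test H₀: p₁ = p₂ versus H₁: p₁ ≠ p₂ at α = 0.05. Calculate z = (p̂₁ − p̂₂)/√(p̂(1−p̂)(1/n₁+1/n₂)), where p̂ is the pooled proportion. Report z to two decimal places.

z = -3.24

p̂₁ = 34/325 ≈ 0.1046, p̂₂ = 16/63 ≈ 0.2540.
Pooled p̂ = (34+16)/(325+63) = 50/388 = 0.1289.
SE = √(0.11226 × 0.0189499) = 0.0461.
z = (0.1046 − 0.2540)/0.0461 = -0.1494/0.0461 = -3.24.
Two-sided p-value ≈ 2·Φ(−3.238) = 0.0012. With α = 0.05, reject H₀.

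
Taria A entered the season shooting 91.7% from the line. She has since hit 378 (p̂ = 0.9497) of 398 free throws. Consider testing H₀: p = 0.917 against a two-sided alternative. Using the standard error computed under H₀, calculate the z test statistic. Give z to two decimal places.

z = 2.37

p̂ = 378/398 ≈ 0.9497.
SE = √(p₀(1−p₀)/n) = √(0.076111/398) = 0.0138.
z = (0.9497 − 0.917)/0.0138 = 0.0327/0.0138 = 2.37.
p-value = 2·P(Z > 2.368) ≈ 0.0179.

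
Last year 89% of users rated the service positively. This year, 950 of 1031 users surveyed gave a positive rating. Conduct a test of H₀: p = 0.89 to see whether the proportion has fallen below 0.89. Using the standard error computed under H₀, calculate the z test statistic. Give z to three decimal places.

p̂ = 950/1031 = 0.921435.
Standard error under H₀: √(0.89×0.11/1031) = 0.009745.
z = (0.921435 − 0.89)/0.009745 = 0.031435/0.009745 = 3.226.

z = 3.226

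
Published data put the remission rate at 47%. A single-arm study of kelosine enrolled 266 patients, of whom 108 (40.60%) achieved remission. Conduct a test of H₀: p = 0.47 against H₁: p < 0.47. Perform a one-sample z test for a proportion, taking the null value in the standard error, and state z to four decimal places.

z = -2.0909

p̂ = 108/266 = 0.406015.
Under H₀, SE = √(0.47·0.53/266) = √(0.000936466) = 0.030602.
z = (0.406015 − 0.47)/0.030602 = -0.063985/0.030602 = -2.0909.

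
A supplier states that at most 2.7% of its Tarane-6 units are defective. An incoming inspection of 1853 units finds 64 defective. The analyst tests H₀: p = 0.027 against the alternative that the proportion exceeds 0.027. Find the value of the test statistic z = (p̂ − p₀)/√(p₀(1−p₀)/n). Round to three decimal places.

z = 2.002

p̂ = 64/1853 = 0.034539.
Under H₀, SE = √(0.027·0.973/1853) = √(1.41775e-05) = 0.003765.
z = (0.034539 − 0.027)/0.003765 = 0.007539/0.003765 = 2.002.
p-value = P(Z > 2.002) ≈ 0.0226.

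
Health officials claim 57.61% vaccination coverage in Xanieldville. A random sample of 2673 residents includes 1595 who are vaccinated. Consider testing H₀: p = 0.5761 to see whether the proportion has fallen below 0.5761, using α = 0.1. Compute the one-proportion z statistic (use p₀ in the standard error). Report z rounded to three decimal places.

z = 2.156

p̂ = 1595/2673 ≈ 0.59671.
SE = √(p₀(1−p₀)/n) = √(0.24421/2673) = 0.00956.
z = (0.59671 − 0.5761)/0.00956 = 0.02061/0.00956 = 2.156.
p-value = P(Z < 2.156) ≈ 0.9845. With α = 0.1, fail to reject H₀.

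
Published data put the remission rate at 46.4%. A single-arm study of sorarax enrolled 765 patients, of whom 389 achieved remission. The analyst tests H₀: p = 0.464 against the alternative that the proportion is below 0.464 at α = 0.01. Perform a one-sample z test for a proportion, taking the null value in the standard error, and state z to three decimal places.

z = 2.468

p̂ = 389/765 = 0.50850.
Under H₀, SE = √(0.464·0.536/765) = √(0.000325103) = 0.01803.
z = (0.50850 − 0.464)/0.01803 = 0.04450/0.01803 = 2.468.
p-value = P(Z < 2.468) ≈ 0.9932. With α = 0.01, fail to reject H₀.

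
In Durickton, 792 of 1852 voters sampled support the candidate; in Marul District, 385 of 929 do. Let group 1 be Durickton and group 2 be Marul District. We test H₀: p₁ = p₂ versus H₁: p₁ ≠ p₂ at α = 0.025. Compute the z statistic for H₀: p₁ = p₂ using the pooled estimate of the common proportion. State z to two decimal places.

z = 0.67

p̂₁ = 792/1852 = 0.42765, p̂₂ = 385/929 = 0.41442.
Pooled p̂ = (792+385)/(1852+929) = 1177/2781 = 0.42323.
SE = √(p̂(1−p̂)(1/n₁+1/n₂)) = √(0.42323·0.57677·0.00161638) = √(0.000394569) = 0.01986.
z = (0.42765 − 0.41442)/0.01986 = 0.01323/0.01986 = 0.67.
Two-sided p-value ≈ 2·Φ(−0.666) = 0.5057. With α = 0.025, fail to reject H₀.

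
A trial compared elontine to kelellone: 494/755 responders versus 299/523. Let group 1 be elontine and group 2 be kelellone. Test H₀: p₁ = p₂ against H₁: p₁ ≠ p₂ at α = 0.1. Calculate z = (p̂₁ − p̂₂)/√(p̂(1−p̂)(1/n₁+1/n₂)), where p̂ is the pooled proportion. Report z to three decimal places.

p̂₁ = 494/755 = 0.65430, p̂₂ = 299/523 = 0.57170.
Pooled p̂ = (494+299)/(755+523) = 793/1278 = 0.62050.
SE = √(p̂(1−p̂)(1/n₁+1/n₂)) = √(0.62050·0.37950·0.00323655) = √(0.000762141) = 0.02761.
z = (0.65430 − 0.57170)/0.02761 = 0.08260/0.02761 = 2.992.
p-value = 2·P(Z > 2.992) ≈ 0.0028. With α = 0.1, reject H₀.

z = 2.992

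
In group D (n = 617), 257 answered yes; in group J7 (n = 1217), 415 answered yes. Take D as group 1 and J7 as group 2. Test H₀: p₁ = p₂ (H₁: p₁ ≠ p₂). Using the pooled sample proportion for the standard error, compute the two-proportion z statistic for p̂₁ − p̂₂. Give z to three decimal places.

z = 3.172

p̂₁ = 257/617 = 0.41653, p̂₂ = 415/1217 = 0.34100.
Pooled p̂ = (257+415)/(617+1217) = 672/1834 = 0.36641.
SE = √(0.232154 × 0.00244244) = 0.02381.
z = (0.41653 − 0.34100)/0.02381 = 0.07553/0.02381 = 3.172.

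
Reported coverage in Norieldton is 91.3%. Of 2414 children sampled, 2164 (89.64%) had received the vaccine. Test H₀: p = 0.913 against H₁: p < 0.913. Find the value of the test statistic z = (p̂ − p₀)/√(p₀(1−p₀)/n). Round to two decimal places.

z = -2.89

p̂ = 2164/2414 = 0.89644.
Standard error under H₀: √(0.913×0.087/2414) = 0.00574.
z = (0.89644 − 0.913)/0.00574 = -0.01656/0.00574 = -2.89.
p-value = P(Z < -2.887) ≈ 0.0019.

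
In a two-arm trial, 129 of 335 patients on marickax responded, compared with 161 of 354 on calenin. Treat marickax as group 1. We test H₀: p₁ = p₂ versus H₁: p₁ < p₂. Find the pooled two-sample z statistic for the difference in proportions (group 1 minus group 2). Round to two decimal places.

p̂₁ = 129/335 ≈ 0.3851, p̂₂ = 161/354 ≈ 0.4548.
Pooled p̂ = (129+161)/(335+354) = 290/689 = 0.4209.
SE = √(0.243743 × 0.00580993) = 0.0376.
z = (0.3851 − 0.4548)/0.0376 = -0.0697/0.0376 = -1.85.

z = -1.85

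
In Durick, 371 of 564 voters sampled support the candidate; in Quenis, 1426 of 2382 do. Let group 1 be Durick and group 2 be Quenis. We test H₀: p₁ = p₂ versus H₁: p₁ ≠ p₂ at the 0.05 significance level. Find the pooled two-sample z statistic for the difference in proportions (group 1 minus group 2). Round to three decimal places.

p̂₁ = 371/564 = 0.65780, p̂₂ = 1426/2382 = 0.59866.
Pooled p̂ = (371+1426)/(564+2382) = 1797/2946 = 0.60998.
SE = √(p̂(1−p̂)(1/n₁+1/n₂)) = √(0.60998·0.39002·0.00219286) = √(0.000521692) = 0.02284.
z = (0.65780 − 0.59866)/0.02284 = 0.05914/0.02284 = 2.589.
Two-sided p-value ≈ 2·Φ(−2.589) = 0.0096, so at α = 0.05 we reject H₀.

z = 2.589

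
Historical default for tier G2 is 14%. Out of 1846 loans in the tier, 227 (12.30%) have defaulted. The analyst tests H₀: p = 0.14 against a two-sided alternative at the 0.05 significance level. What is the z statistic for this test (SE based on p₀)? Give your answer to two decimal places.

z = -2.11

p̂ = 227/1846 = 0.12297.
Under H₀, SE = √(0.14·0.86/1846) = √(6.52221e-05) = 0.00808.
z = (0.12297 − 0.14)/0.00808 = -0.01703/0.00808 = -2.11.
Two-sided p-value ≈ 2·Φ(−2.109) = 0.0350; since p < α = 0.05, reject H₀.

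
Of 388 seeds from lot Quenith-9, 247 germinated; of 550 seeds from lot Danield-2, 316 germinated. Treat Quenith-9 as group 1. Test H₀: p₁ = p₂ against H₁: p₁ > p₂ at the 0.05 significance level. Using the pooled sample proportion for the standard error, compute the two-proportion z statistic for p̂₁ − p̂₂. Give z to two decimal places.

z = 1.91

p̂₁ = 247/388 ≈ 0.6366, p̂₂ = 316/550 ≈ 0.5745.
Pooled p̂ = (247+316)/(388+550) = 563/938 = 0.6002.
SE = √(0.239957 × 0.0043955) = 0.0325.
z = (0.6366 − 0.5745)/0.0325 = 0.0621/0.0325 = 1.91.
p-value = P(Z > 1.911) ≈ 0.0280; since p < α = 0.05, reject H₀.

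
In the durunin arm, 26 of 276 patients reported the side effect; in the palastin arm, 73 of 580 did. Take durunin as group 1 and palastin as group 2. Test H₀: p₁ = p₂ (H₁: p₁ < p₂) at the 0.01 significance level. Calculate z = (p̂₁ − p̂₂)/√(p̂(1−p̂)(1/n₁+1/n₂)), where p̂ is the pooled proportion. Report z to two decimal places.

p̂₁ = 26/276 = 0.0942, p̂₂ = 73/580 = 0.1259.
Pooled p̂ = (26+73)/(276+580) = 99/856 = 0.1157.
SE = √(p̂(1−p̂)(1/n₁+1/n₂)) = √(0.1157·0.8843·0.00534733) = √(0.000546916) = 0.0234.
z = (0.0942 − 0.1259)/0.0234 = -0.0317/0.0234 = -1.35.
p-value = P(Z < -1.354) ≈ 0.0879. With α = 0.01, fail to reject H₀.

z = -1.35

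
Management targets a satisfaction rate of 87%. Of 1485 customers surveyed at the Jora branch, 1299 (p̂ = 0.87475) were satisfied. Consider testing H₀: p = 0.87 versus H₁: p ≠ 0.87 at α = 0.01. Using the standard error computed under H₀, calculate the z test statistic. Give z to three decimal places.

z = 0.544

p̂ = 1299/1485 = 0.87475.
Standard error under H₀: √(0.87×0.13/1485) = 0.00873.
z = (0.87475 − 0.87)/0.00873 = 0.00475/0.00873 = 0.544.
Two-sided p-value ≈ 2·Φ(−0.544) = 0.5864. With α = 0.01, fail to reject H₀.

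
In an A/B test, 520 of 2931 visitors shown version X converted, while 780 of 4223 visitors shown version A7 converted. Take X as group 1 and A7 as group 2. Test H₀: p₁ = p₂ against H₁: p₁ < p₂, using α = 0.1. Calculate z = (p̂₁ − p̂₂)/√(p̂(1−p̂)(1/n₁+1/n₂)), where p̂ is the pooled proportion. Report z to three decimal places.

p̂₁ = 520/2931 ≈ 0.17741, p̂₂ = 780/4223 ≈ 0.18470.
Pooled p̂ = (520+780)/(2931+4223) = 1300/7154 = 0.18172.
SE = √(p̂(1−p̂)(1/n₁+1/n₂)) = √(0.18172·0.81828·0.000577979) = √(8.59429e-05) = 0.00927.
z = (0.17741 − 0.18470)/0.00927 = -0.00729/0.00927 = -0.786.
p-value = P(Z < -0.786) ≈ 0.2159, so at α = 0.1 we fail to reject H₀.

z = -0.786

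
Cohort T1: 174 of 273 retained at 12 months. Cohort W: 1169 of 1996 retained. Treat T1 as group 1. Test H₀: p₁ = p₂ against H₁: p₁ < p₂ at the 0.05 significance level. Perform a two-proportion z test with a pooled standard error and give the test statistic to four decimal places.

p̂₁ = 174/273 ≈ 0.637363, p̂₂ = 1169/1996 ≈ 0.585671.
Pooled p̂ = (174+1169)/(273+1996) = 1343/2269 = 0.591891.
SE = √(0.241556 × 0.00416401) = 0.031715.
z = (0.637363 − 0.585671)/0.031715 = 0.051692/0.031715 = 1.6299.
p-value = P(Z < 1.630) ≈ 0.9484, so at α = 0.05 we fail to reject H₀.

z = 1.6299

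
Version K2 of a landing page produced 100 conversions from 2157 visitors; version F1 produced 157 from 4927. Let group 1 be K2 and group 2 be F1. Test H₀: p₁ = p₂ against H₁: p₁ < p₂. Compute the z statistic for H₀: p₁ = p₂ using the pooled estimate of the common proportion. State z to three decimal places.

z = 3.003

p̂₁ = 100/2157 = 0.0463607, p̂₂ = 157/4927 = 0.0318652.
Pooled p̂ = (100+157)/(2157+4927) = 257/7084 = 0.0362789.
SE = √(0.0349628 × 0.00066657) = 0.0048275.
z = (0.0463607 − 0.0318652)/0.0048275 = 0.0144955/0.0048275 = 3.003.
p-value = P(Z < 3.003) ≈ 0.9987.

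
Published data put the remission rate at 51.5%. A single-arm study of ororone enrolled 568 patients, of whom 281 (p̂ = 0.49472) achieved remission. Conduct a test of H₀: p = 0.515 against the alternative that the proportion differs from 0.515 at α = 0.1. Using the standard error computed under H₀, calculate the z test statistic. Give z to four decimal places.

z = -0.9672

p̂ = 281/568 = 0.494718.
Under H₀, SE = √(0.515·0.485/568) = √(0.000439745) = 0.020970.
z = (0.494718 − 0.515)/0.020970 = -0.020282/0.020970 = -0.9672.
p-value = 2·P(Z > 0.967) ≈ 0.3335, so at α = 0.1 we fail to reject H₀.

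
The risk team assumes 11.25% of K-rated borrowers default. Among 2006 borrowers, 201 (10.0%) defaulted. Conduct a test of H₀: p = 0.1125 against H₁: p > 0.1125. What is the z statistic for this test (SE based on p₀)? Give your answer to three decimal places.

p̂ = 201/2006 = 0.100199.
Standard error under H₀: √(0.1125×0.8875/2006) = 0.007055.
z = (0.100199 − 0.1125)/0.007055 = -0.012301/0.007055 = -1.744.

z = -1.744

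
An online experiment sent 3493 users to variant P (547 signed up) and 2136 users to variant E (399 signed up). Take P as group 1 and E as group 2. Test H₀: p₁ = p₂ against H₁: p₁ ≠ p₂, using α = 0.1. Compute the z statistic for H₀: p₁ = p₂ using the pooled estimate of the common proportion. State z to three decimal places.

p̂₁ = 547/3493 ≈ 0.156599, p̂₂ = 399/2136 ≈ 0.186798.
Pooled p̂ = (547+399)/(3493+2136) = 946/5629 = 0.168058.
SE = √(0.139815 × 0.000754452) = 0.010271.
z = (0.156599 − 0.186798)/0.010271 = -0.030199/0.010271 = -2.940.
p-value = 2·P(Z > 2.940) ≈ 0.0033, so at α = 0.1 we reject H₀.

z = -2.940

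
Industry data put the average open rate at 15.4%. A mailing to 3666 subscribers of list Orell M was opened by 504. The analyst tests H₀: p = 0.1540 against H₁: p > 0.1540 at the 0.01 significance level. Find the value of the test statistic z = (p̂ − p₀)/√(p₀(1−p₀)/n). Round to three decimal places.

z = -2.771

p̂ = 504/3666 = 0.137480.
Under H₀, SE = √(0.154·0.846/3666) = √(3.55385e-05) = 0.005961.
z = (0.137480 − 0.154)/0.005961 = -0.016520/0.005961 = -2.771.
p-value = P(Z > -2.771) ≈ 0.9972, so at α = 0.01 we fail to reject H₀.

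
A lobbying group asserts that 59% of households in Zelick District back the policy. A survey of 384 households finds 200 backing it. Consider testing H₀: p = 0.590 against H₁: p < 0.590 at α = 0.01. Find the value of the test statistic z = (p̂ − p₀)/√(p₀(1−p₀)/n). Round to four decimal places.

z = -2.7558

p̂ = 200/384 = 0.520833.
Standard error under H₀: √(0.59×0.41/384) = 0.025099.
z = (0.520833 − 0.59)/0.025099 = -0.069167/0.025099 = -2.7558.
p-value = P(Z < -2.756) ≈ 0.0029, so at α = 0.01 we reject H₀.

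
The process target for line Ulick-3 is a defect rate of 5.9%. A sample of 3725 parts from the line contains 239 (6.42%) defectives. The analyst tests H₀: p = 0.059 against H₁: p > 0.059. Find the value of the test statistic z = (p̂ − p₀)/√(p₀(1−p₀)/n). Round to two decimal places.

z = 1.34

p̂ = 239/3725 ≈ 0.06416.
SE = √(p₀(1−p₀)/n) = √(0.055519/3725) = 0.00386.
z = (0.06416 − 0.059)/0.00386 = 0.00516/0.00386 = 1.34.
p-value = P(Z > 1.337) ≈ 0.0906.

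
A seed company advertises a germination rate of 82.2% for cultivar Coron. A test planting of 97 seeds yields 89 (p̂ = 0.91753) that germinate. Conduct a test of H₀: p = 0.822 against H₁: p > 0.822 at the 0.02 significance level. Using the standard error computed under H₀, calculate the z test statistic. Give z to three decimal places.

z = 2.460

p̂ = 89/97 ≈ 0.91753.
Under H₀, SE = √(0.822·0.178/97) = √(0.00150841) = 0.03884.
z = (0.91753 − 0.822)/0.03884 = 0.09553/0.03884 = 2.460.
p-value = P(Z > 2.460) ≈ 0.0070; since p < α = 0.02, reject H₀.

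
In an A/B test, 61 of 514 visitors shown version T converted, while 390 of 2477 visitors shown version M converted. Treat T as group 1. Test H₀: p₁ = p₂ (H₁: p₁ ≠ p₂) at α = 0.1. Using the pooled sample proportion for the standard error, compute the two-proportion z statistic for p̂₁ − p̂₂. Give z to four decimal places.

p̂₁ = 61/514 ≈ 0.1186770, p̂₂ = 390/2477 ≈ 0.1574485.
Pooled p̂ = (61+390)/(514+2477) = 451/2991 = 0.1507857.
SE = √(p̂(1−p̂)(1/n₁+1/n₂)) = √(0.1507857·0.8492143·0.00234924) = √(0.000300819) = 0.0173441.
z = (0.1186770 − 0.1574485)/0.0173441 = -0.0387715/0.0173441 = -2.2354.
p-value = 2·P(Z > 2.235) ≈ 0.0254, so at α = 0.1 we reject H₀.

z = -2.2354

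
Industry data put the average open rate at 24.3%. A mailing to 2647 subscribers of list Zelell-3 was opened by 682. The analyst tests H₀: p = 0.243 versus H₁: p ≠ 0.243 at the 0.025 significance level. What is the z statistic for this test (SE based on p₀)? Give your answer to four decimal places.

z = 1.7574

p̂ = 682/2647 ≈ 0.257650.
Under H₀, SE = √(0.243·0.757/2647) = √(6.94941e-05) = 0.008336.
z = (0.257650 − 0.243)/0.008336 = 0.014650/0.008336 = 1.7574.
p-value = 2·P(Z > 1.757) ≈ 0.0789. With α = 0.025, fail to reject H₀.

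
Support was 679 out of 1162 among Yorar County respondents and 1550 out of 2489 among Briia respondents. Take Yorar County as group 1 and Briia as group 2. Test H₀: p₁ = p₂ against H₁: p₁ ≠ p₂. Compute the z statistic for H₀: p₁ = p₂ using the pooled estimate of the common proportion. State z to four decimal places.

z = -2.2166

p̂₁ = 679/1162 = 0.584337, p̂₂ = 1550/2489 = 0.622740.
Pooled p̂ = (679+1550)/(1162+2489) = 2229/3651 = 0.610518.
SE = √(p̂(1−p̂)(1/n₁+1/n₂)) = √(0.610518·0.389482·0.00126235) = √(0.00030017) = 0.017325.
z = (0.584337 − 0.622740)/0.017325 = -0.038403/0.017325 = -2.2166.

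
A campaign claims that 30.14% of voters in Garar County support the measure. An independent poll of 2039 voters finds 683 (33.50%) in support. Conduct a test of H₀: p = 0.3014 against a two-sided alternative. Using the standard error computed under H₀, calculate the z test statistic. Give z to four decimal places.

z = 3.3033

p̂ = 683/2039 ≈ 0.334968.
SE = √(p₀(1−p₀)/n) = √(0.21056/2039) = 0.010162.
z = (0.334968 − 0.3014)/0.010162 = 0.033568/0.010162 = 3.3033.
Two-sided p-value ≈ 2·Φ(−3.303) = 0.0010.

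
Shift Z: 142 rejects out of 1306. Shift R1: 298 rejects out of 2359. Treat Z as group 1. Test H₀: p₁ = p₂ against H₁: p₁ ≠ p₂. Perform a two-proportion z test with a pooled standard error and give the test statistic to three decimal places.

z = -1.570

p̂₁ = 142/1306 = 0.108729, p̂₂ = 298/2359 = 0.126325.
Pooled p̂ = (142+298)/(1306+2359) = 440/3665 = 0.120055.
SE = √(p̂(1−p̂)(1/n₁+1/n₂)) = √(0.120055·0.879945·0.00118961) = √(0.000125672) = 0.011210.
z = (0.108729 − 0.126325)/0.011210 = -0.017596/0.011210 = -1.570.
p-value = 2·P(Z > 1.570) ≈ 0.1165.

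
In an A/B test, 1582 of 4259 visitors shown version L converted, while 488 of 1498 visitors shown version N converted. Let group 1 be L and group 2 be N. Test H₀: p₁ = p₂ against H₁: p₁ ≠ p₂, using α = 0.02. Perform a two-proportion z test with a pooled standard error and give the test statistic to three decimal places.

p̂₁ = 1582/4259 ≈ 0.371449, p̂₂ = 488/1498 ≈ 0.325768.
Pooled p̂ = (1582+488)/(4259+1498) = 2070/5757 = 0.359562.
SE = √(0.230277 × 0.000902354) = 0.014415.
z = (0.371449 − 0.325768)/0.014415 = 0.045681/0.014415 = 3.169.
Two-sided p-value ≈ 2·Φ(−3.169) = 0.0015, so at α = 0.02 we reject H₀.

z = 3.169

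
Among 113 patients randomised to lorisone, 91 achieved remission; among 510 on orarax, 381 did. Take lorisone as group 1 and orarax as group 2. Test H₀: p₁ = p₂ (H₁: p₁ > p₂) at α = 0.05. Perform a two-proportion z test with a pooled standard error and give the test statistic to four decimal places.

p̂₁ = 91/113 = 0.805310, p̂₂ = 381/510 = 0.747059.
Pooled p̂ = (91+381)/(113+510) = 472/623 = 0.757624.
SE = √(0.18363 × 0.0108103) = 0.044554.
z = (0.805310 − 0.747059)/0.044554 = 0.058251/0.044554 = 1.3074.
p-value = P(Z > 1.307) ≈ 0.0955, so at α = 0.05 we fail to reject H₀.

z = 1.3074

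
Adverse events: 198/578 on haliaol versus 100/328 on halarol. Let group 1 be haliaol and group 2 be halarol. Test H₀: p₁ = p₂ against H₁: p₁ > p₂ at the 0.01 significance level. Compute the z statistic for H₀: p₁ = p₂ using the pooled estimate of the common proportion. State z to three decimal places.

p̂₁ = 198/578 ≈ 0.34256, p̂₂ = 100/328 ≈ 0.30488.
Pooled p̂ = (198+100)/(578+328) = 298/906 = 0.32892.
SE = √(0.220731 × 0.00477888) = 0.03248.
z = (0.34256 − 0.30488)/0.03248 = 0.03768/0.03248 = 1.160.
p-value = P(Z > 1.160) ≈ 0.1230, so at α = 0.01 we fail to reject H₀.

z = 1.160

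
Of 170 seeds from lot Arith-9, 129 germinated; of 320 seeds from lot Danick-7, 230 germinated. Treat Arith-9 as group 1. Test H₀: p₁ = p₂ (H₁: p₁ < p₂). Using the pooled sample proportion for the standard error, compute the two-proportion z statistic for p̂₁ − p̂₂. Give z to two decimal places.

p̂₁ = 129/170 = 0.7588, p̂₂ = 230/320 = 0.7188.
Pooled p̂ = (129+230)/(170+320) = 359/490 = 0.7327.
SE = √(p̂(1−p̂)(1/n₁+1/n₂)) = √(0.7327·0.2673·0.00900735) = √(0.00176429) = 0.0420.
z = (0.7588 − 0.7188)/0.0420 = 0.0400/0.0420 = 0.95.
p-value = P(Z < 0.954) ≈ 0.8300.

z = 0.95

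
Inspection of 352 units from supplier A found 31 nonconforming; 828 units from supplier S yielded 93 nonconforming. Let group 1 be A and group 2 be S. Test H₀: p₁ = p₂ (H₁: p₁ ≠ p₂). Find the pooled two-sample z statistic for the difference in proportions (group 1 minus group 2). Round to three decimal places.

z = -1.243

p̂₁ = 31/352 = 0.08807, p̂₂ = 93/828 = 0.11232.
Pooled p̂ = (31+93)/(352+828) = 124/1180 = 0.10508.
SE = √(0.0940419 × 0.00404864) = 0.01951.
z = (0.08807 − 0.11232)/0.01951 = -0.02425/0.01951 = -1.243.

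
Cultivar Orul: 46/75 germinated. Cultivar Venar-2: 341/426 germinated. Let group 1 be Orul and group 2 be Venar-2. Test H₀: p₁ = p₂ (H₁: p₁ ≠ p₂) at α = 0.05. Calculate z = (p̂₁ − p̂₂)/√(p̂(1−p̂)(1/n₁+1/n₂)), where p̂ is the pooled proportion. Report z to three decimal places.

z = -3.565

p̂₁ = 46/75 ≈ 0.61333, p̂₂ = 341/426 ≈ 0.80047.
Pooled p̂ = (46+341)/(75+426) = 387/501 = 0.77246.
SE = √(0.175768 × 0.0156808) = 0.05250.
z = (0.61333 − 0.80047)/0.05250 = -0.18714/0.05250 = -3.565.
Two-sided p-value ≈ 2·Φ(−3.565) = 0.0004; since p < α = 0.05, reject H₀.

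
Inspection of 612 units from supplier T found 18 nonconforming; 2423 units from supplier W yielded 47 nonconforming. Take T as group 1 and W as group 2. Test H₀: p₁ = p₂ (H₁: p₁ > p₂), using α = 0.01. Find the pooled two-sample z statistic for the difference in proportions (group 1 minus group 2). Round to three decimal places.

z = 1.529

p̂₁ = 18/612 = 0.029412, p̂₂ = 47/2423 = 0.019397.
Pooled p̂ = (18+47)/(612+2423) = 65/3035 = 0.021417.
SE = √(0.0209581 × 0.0020467) = 0.006549.
z = (0.029412 − 0.019397)/0.006549 = 0.010015/0.006549 = 1.529.
p-value = P(Z > 1.529) ≈ 0.0631; since p > α = 0.01, fail to reject H₀.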